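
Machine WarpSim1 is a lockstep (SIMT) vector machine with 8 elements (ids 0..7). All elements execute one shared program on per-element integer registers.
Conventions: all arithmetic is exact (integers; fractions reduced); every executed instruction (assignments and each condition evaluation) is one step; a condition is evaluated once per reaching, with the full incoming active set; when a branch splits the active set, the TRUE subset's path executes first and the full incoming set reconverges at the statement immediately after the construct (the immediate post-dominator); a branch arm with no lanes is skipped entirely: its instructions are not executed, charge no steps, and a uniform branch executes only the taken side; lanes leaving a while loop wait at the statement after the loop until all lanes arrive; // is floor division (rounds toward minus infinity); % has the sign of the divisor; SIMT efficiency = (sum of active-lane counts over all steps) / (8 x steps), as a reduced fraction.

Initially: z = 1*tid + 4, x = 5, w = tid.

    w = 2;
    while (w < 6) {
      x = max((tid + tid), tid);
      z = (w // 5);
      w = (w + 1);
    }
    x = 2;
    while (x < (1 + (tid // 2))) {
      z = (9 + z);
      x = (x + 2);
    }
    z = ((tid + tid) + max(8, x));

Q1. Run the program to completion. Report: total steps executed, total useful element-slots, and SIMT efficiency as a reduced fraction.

Answer: 24 steps, 180 useful, 15/16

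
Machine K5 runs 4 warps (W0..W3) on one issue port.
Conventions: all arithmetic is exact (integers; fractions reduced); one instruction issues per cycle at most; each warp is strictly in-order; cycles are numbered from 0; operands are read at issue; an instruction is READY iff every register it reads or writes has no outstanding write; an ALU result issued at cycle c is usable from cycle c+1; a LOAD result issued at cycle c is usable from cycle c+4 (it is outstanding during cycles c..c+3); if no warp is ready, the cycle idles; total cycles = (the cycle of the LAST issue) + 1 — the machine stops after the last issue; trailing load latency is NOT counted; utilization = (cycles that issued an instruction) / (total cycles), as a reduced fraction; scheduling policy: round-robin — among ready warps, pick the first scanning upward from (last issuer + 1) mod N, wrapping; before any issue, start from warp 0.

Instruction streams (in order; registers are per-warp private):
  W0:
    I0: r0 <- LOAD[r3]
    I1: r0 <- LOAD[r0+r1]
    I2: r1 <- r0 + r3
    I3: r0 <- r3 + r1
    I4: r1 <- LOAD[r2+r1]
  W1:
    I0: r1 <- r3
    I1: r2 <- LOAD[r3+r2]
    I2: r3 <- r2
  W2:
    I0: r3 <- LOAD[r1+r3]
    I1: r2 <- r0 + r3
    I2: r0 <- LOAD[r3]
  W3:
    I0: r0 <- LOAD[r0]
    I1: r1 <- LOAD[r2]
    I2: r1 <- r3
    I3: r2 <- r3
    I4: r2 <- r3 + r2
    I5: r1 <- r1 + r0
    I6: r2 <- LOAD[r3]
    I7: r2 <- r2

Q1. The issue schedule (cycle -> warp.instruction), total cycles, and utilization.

cycle 0: W0.I0
cycle 1: W1.I0
cycle 2: W2.I0
cycle 3: W3.I0
cycle 4: W0.I1
cycle 5: W1.I1
cycle 6: W2.I1
cycle 7: W3.I1
cycle 8: W0.I2
cycle 9: W1.I2
cycle 10: W2.I2
cycle 11: W3.I2
cycle 12: W0.I3
cycle 13: W3.I3
cycle 14: W0.I4
cycle 15: W3.I4
cycle 16: W3.I5
cycle 17: W3.I6
cycle 18: idle
cycle 19: idle
cycle 20: idle
cycle 21: W3.I7

Answer: 22 cycles, utilization 19/22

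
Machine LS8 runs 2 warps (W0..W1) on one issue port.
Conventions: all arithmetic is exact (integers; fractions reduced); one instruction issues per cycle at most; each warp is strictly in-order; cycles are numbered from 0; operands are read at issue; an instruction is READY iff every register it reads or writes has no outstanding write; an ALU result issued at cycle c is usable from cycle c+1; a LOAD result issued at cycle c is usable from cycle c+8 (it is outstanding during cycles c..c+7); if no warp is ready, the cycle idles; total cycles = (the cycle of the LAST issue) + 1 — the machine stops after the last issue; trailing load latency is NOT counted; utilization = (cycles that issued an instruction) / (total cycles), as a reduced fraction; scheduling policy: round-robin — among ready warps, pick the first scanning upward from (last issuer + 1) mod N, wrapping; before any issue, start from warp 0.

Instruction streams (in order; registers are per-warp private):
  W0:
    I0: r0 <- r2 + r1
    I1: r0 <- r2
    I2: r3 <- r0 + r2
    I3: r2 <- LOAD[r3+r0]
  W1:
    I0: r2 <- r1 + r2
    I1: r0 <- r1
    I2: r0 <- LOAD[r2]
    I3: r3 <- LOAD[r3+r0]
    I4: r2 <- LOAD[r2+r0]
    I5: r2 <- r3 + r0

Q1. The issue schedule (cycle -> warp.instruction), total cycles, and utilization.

cycle 0: W0.I0
cycle 1: W1.I0
cycle 2: W0.I1
cycle 3: W1.I1
cycle 4: W0.I2
cycle 5: W1.I2
cycle 6: W0.I3
cycle 7: idle
cycle 8: idle
cycle 9: idle
cycle 10: idle
cycle 11: idle
cycle 12: idle
cycle 13: W1.I3
cycle 14: W1.I4
cycle 15: idle
cycle 16: idle
cycle 17: idle
cycle 18: idle
cycle 19: idle
cycle 20: idle
cycle 21: idle
cycle 22: W1.I5

Answer: 23 cycles, utilization 10/23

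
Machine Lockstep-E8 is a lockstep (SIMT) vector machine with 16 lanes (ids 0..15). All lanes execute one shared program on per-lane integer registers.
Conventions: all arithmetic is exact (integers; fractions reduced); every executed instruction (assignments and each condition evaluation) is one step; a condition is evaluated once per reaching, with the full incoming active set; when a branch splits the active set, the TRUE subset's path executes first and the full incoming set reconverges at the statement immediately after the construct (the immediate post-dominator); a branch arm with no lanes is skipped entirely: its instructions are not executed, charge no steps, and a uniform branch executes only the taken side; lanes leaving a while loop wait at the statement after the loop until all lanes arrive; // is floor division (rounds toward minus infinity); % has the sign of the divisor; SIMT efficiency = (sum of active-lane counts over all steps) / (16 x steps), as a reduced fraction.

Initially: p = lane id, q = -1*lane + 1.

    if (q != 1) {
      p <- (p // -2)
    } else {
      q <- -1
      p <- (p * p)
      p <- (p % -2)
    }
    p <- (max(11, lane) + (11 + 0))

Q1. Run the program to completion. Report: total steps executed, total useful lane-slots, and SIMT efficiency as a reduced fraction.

Answer: 6 steps, 50 useful, 25/48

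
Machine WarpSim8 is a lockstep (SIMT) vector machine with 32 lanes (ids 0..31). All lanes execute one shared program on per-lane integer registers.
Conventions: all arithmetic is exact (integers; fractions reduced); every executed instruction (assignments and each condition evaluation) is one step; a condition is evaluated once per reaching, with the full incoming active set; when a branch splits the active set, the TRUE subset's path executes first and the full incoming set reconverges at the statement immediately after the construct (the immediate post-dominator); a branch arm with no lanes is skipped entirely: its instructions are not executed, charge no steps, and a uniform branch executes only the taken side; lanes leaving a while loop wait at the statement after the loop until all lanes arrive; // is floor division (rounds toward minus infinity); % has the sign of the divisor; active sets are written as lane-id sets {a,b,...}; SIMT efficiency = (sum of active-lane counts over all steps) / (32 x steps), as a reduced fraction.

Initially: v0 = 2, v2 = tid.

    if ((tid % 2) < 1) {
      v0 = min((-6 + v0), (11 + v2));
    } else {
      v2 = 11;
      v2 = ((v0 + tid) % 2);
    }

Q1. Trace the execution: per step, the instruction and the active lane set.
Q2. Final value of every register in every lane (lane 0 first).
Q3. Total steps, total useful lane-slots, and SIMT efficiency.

step 0: eval ((tid % 2) < 1)         {0,1,2,3,4,5,6,7,8,9,10,11,12,13,14,15,16,17,18,19,20,21,22,23,24,25,26,27,28,29,30,31}
step 1: v0 <- min((-6 + v0), (11 + v2)) {0,2,4,6,8,10,12,14,16,18,20,22,24,26,28,30}
step 2: v2 <- 11                     {1,3,5,7,9,11,13,15,17,19,21,23,25,27,29,31}
step 3: v2 <- ((v0 + tid) % 2)       {1,3,5,7,9,11,13,15,17,19,21,23,25,27,29,31}

Answer: 4 steps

v0: -4,2,-4,2,-4,2,-4,2,-4,2,-4,2,-4,2,-4,2,-4,2,-4,2,-4,2,-4,2,-4,2,-4,2,-4,2,-4,2
v2: 0,1,2,1,4,1,6,1,8,1,10,1,12,1,14,1,16,1,18,1,20,1,22,1,24,1,26,1,28,1,30,1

steps = 4; useful = 80; efficiency = 80/128 = 5/8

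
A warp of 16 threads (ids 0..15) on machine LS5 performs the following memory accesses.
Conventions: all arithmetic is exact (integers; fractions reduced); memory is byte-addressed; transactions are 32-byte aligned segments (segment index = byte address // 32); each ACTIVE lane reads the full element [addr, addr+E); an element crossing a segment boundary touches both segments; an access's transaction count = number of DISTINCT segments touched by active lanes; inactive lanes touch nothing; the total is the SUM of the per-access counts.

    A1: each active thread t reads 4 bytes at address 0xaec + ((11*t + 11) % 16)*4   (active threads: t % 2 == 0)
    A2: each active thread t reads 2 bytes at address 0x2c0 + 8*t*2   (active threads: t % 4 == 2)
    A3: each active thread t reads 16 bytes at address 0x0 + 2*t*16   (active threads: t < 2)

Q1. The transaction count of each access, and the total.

A1: 3 transactions
A2: 4 transactions
A3: 2 transactions

Answer: 3,4,2; total 9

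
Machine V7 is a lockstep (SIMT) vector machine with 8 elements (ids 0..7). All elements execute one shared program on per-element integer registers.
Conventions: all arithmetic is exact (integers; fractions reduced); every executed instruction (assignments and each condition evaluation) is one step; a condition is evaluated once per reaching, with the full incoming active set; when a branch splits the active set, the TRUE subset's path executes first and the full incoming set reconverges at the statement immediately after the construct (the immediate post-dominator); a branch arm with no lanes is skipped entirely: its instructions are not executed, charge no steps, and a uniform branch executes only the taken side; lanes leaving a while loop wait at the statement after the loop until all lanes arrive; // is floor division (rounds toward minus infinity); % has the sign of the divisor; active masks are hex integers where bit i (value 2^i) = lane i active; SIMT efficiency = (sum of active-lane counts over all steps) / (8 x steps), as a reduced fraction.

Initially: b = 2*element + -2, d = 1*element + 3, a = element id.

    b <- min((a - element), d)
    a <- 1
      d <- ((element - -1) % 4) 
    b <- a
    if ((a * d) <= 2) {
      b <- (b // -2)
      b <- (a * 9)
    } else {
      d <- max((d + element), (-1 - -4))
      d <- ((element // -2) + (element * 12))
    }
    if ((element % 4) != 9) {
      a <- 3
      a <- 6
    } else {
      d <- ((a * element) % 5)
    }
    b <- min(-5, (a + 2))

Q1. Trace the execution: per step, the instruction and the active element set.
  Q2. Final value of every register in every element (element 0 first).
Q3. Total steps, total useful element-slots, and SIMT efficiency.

step 0: b <- min((a - element), d)   0xff
step 1: a <- 1                       0xff
step 2: d <- ((element - -1) % 4)    0xff
step 3: b <- a                       0xff
step 4: eval ((a * d) <= 2)          0xff
step 5: b <- (b // -2)               0xbb
step 6: b <- (a * 9)                 0xbb
step 7: d <- max((d + element), (-1 - -4)) 0x44
step 8: d <- ((element // -2) + (element * 12)) 0x44
step 9: eval ((element % 4) != 9)    0xff
step 10: a <- 3                       0xff
step 11: a <- 6                       0xff
step 12: b <- min(-5, (a + 2))        0xff

Answer: 13 steps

b: -5,-5,-5,-5,-5,-5,-5,-5
d: 1,2,23,0,1,2,69,0
a: 6,6,6,6,6,6,6,6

steps = 13; useful = 88; efficiency = 88/104 = 11/13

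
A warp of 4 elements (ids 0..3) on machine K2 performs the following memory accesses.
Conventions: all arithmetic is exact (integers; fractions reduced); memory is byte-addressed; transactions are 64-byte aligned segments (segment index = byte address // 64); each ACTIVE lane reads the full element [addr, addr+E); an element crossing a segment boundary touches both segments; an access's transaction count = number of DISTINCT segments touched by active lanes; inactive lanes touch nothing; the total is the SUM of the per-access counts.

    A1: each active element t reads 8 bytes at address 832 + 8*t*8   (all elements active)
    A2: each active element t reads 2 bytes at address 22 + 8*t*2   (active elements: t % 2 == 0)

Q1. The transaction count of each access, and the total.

A1: 4 transactions
A2: 1 transaction

Answer: 4,1; total 5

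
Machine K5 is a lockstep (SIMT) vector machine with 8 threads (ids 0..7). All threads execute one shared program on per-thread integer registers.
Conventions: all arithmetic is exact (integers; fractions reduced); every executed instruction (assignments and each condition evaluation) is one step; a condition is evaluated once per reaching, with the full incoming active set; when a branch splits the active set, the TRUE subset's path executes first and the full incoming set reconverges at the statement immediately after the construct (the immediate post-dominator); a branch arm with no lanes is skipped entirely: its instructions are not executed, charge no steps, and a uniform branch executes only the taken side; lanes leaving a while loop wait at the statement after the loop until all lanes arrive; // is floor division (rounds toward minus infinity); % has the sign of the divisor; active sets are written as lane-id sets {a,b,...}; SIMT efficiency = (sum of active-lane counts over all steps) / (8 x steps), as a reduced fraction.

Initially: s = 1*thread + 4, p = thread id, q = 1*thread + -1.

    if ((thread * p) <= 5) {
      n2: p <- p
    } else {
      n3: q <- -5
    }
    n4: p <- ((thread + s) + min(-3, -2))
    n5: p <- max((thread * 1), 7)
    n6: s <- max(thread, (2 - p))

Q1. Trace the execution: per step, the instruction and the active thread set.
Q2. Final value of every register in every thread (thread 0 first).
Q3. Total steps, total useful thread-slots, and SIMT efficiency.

step 0: eval ((thread * p) <= 5)     {0,1,2,3,4,5,6,7}
step 1: p <- p                       {0,1,2}
step 2: q <- -5                      {3,4,5,6,7}
step 3: p <- ((thread + s) + min(-3, -2)) {0,1,2,3,4,5,6,7}
step 4: p <- max((thread * 1), 7)    {0,1,2,3,4,5,6,7}
step 5: s <- max(thread, (2 - p))    {0,1,2,3,4,5,6,7}

Answer: 6 steps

s: 0,1,2,3,4,5,6,7
p: 7,7,7,7,7,7,7,7
q: -1,0,1,-5,-5,-5,-5,-5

steps = 6; useful = 40; efficiency = 40/48 = 5/6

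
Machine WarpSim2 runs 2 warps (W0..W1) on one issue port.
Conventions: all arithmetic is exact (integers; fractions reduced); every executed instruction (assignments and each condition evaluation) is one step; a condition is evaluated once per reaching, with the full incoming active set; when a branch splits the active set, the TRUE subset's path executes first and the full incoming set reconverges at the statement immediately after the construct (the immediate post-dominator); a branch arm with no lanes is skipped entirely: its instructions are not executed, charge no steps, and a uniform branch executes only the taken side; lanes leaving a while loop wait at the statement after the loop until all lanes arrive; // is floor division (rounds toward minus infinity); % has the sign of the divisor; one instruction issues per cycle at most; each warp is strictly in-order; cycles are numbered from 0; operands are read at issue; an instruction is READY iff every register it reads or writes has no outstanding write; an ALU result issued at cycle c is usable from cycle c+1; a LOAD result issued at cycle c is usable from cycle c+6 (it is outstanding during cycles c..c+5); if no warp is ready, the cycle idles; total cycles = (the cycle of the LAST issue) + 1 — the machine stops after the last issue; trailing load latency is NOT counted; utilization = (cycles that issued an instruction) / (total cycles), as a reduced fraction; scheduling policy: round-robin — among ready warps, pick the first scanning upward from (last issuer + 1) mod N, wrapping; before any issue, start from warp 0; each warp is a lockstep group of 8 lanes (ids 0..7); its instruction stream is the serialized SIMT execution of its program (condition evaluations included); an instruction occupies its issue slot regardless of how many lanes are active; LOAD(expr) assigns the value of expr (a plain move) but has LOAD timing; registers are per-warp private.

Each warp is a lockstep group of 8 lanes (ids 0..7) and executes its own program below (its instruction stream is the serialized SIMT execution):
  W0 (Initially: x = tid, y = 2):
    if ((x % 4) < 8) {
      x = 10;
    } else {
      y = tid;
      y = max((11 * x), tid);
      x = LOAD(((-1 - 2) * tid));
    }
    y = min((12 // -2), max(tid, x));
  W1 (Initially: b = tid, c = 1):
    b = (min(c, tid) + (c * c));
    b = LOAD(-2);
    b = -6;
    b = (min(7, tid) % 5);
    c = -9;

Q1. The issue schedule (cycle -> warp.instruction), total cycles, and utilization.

cycle 0: W0.I0
cycle 1: W1.I0
cycle 2: W0.I1
cycle 3: W1.I1
cycle 4: W0.I2
cycle 5: idle
cycle 6: idle
cycle 7: idle
cycle 8: idle
cycle 9: W1.I2
cycle 10: W1.I3
cycle 11: W1.I4

Answer: 12 cycles, utilization 2/3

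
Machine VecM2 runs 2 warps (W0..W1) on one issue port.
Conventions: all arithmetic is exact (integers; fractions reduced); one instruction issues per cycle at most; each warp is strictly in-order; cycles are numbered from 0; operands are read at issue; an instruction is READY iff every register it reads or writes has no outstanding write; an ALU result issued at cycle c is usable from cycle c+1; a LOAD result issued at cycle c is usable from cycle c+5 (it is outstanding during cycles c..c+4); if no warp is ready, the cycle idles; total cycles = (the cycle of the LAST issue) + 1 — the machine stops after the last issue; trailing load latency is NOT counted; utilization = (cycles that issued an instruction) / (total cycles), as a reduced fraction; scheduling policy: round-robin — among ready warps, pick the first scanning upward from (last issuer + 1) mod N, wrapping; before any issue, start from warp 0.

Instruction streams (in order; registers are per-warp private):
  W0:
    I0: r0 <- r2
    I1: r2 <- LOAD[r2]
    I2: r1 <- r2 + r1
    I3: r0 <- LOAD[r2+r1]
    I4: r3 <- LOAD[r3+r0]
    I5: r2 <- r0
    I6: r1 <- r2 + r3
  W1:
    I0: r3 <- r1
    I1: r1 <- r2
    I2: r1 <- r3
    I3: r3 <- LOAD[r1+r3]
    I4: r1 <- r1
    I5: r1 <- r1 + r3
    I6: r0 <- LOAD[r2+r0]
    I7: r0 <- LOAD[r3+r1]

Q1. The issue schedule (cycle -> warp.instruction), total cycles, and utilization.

cycle 0: W0.I0
cycle 1: W1.I0
cycle 2: W0.I1
cycle 3: W1.I1
cycle 4: W1.I2
cycle 5: W1.I3
cycle 6: W1.I4
cycle 7: W0.I2
cycle 8: W0.I3
cycle 9: idle
cycle 10: W1.I5
cycle 11: W1.I6
cycle 12: idle
cycle 13: W0.I4
cycle 14: W0.I5
cycle 15: idle
cycle 16: W1.I7
cycle 17: idle
cycle 18: W0.I6

Answer: 19 cycles, utilization 15/19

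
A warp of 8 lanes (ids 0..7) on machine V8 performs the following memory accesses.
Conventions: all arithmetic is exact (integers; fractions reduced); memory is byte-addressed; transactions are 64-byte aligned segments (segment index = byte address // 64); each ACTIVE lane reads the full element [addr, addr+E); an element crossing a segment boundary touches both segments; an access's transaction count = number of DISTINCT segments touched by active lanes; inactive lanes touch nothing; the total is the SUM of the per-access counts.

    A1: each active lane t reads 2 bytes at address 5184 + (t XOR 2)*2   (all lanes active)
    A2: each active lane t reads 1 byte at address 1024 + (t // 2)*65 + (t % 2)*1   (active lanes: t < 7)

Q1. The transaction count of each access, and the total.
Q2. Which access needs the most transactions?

A1: 1 transaction
A2: 4 transactions

Answer: 1,4; total 5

Answer: A2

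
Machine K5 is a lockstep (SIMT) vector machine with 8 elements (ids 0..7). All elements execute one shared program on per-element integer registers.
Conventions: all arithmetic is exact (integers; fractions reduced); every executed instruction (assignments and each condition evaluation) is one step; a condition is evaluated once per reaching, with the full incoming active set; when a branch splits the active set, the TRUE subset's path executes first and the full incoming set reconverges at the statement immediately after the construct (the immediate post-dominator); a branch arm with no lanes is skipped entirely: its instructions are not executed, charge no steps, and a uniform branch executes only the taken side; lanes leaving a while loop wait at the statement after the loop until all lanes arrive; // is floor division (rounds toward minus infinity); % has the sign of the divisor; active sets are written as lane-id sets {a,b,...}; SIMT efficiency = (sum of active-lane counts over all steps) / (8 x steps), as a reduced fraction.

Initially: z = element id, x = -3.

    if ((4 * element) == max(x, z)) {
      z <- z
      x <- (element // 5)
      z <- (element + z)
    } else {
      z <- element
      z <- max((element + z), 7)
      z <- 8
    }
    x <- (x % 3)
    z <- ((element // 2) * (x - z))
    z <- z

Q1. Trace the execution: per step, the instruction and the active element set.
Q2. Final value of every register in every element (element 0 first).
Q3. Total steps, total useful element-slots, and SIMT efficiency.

step 0: eval ((4 * element) == max(x, z)) {0,1,2,3,4,5,6,7}
step 1: z <- z                       {0}
step 2: x <- (element // 5)          {0}
step 3: z <- (element + z)           {0}
step 4: z <- element                 {1,2,3,4,5,6,7}
step 5: z <- max((element + z), 7)   {1,2,3,4,5,6,7}
step 6: z <- 8                       {1,2,3,4,5,6,7}
step 7: x <- (x % 3)                 {0,1,2,3,4,5,6,7}
step 8: z <- ((element // 2) * (x - z)) {0,1,2,3,4,5,6,7}
step 9: z <- z                       {0,1,2,3,4,5,6,7}

Answer: 10 steps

z: 0,0,-8,-8,-16,-16,-24,-24
x: 0,0,0,0,0,0,0,0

steps = 10; useful = 56; efficiency = 56/80 = 7/10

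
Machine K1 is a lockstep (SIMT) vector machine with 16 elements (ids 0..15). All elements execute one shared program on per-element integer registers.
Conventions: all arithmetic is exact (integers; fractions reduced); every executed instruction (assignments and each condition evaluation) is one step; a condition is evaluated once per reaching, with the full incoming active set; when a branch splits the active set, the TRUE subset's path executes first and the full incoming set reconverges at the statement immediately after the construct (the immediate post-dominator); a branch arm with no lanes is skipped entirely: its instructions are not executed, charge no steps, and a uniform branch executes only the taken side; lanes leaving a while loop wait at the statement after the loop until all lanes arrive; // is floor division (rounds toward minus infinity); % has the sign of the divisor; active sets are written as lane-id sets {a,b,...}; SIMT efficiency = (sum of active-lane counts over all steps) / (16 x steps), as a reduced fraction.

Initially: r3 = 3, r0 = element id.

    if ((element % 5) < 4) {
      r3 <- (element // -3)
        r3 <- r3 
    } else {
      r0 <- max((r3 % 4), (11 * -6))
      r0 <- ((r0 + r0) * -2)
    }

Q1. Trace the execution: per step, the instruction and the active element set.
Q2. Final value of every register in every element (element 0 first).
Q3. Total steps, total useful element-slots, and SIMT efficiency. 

step 0: eval ((element % 5) < 4)     {0,1,2,3,4,5,6,7,8,9,10,11,12,13,14,15}
step 1: r3 <- (element // -3)        {0,1,2,3,5,6,7,8,10,11,12,13,15}
step 2: r3 <- r3                     {0,1,2,3,5,6,7,8,10,11,12,13,15}
step 3: r0 <- max((r3 % 4), (11 * -6)) {4,9,14}
step 4: r0 <- ((r0 + r0) * -2)       {4,9,14}

Answer: 5 steps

r3: 0,-1,-1,-1,3,-2,-2,-3,-3,3,-4,-4,-4,-5,3,-5
r0: 0,1,2,3,-12,5,6,7,8,-12,10,11,12,13,-12,15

steps = 5; useful = 48; efficiency = 48/80 = 3/5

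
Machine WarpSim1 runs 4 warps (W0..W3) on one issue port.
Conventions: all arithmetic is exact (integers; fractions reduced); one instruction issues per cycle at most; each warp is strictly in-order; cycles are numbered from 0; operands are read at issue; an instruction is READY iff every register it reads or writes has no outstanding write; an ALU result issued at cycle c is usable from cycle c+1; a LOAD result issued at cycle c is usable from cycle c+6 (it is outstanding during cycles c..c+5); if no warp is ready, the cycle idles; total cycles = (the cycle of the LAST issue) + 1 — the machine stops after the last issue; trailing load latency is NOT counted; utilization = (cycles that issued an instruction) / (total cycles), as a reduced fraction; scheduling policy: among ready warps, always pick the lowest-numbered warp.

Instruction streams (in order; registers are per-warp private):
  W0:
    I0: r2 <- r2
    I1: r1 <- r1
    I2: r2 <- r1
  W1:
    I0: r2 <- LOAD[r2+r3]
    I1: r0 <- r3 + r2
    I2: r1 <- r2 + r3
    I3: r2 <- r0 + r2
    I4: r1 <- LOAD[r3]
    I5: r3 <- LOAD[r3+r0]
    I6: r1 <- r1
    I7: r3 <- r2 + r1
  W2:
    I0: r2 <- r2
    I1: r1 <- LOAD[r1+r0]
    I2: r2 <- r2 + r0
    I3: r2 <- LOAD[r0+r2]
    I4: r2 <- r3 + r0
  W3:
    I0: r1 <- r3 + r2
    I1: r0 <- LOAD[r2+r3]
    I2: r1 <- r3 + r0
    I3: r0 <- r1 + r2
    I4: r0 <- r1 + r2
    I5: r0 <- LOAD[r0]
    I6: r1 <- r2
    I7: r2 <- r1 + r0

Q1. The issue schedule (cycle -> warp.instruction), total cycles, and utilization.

cycle 0: W0.I0
cycle 1: W0.I1
cycle 2: W0.I2
cycle 3: W1.I0
cycle 4: W2.I0
cycle 5: W2.I1
cycle 6: W2.I2
cycle 7: W2.I3
cycle 8: W3.I0
cycle 9: W1.I1
cycle 10: W1.I2
cycle 11: W1.I3
cycle 12: W1.I4
cycle 13: W1.I5
cycle 14: W2.I4
cycle 15: W3.I1
cycle 16: idle
cycle 17: idle
cycle 18: W1.I6
cycle 19: W1.I7
cycle 20: idle
cycle 21: W3.I2
cycle 22: W3.I3
cycle 23: W3.I4
cycle 24: W3.I5
cycle 25: W3.I6
cycle 26: idle
cycle 27: idle
cycle 28: idle
cycle 29: idle
cycle 30: W3.I7

Answer: 31 cycles, utilization 24/31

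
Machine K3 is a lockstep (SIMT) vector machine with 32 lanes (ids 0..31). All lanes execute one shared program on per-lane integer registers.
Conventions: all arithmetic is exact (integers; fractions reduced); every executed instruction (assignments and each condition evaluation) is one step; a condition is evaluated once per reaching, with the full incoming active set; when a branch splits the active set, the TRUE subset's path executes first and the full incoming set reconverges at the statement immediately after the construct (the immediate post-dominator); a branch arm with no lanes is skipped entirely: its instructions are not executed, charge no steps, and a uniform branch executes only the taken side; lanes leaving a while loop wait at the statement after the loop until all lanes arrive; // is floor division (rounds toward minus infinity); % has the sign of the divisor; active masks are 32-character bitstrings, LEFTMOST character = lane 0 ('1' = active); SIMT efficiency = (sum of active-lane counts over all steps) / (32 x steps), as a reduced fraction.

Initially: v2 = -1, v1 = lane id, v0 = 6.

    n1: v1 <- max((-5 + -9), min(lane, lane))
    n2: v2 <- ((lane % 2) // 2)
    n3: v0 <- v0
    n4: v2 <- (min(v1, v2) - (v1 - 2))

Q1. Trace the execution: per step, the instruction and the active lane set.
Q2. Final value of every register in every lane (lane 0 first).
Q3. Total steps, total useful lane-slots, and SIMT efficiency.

step 0: v1 <- max((-5 + -9), min(lane, lane)) 11111111111111111111111111111111
step 1: v2 <- ((lane % 2) // 2)      11111111111111111111111111111111
step 2: v0 <- v0                     11111111111111111111111111111111
step 3: v2 <- (min(v1, v2) - (v1 - 2)) 11111111111111111111111111111111

Answer: 4 steps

v2: 2,1,0,-1,-2,-3,-4,-5,-6,-7,-8,-9,-10,-11,-12,-13,-14,-15,-16,-17,-18,-19,-20,-21,-22,-23,-24,-25,-26,-27,-28,-29
v1: 0,1,2,3,4,5,6,7,8,9,10,11,12,13,14,15,16,17,18,19,20,21,22,23,24,25,26,27,28,29,30,31
v0: 6,6,6,6,6,6,6,6,6,6,6,6,6,6,6,6,6,6,6,6,6,6,6,6,6,6,6,6,6,6,6,6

steps = 4; useful = 128; efficiency = 128/128 = 1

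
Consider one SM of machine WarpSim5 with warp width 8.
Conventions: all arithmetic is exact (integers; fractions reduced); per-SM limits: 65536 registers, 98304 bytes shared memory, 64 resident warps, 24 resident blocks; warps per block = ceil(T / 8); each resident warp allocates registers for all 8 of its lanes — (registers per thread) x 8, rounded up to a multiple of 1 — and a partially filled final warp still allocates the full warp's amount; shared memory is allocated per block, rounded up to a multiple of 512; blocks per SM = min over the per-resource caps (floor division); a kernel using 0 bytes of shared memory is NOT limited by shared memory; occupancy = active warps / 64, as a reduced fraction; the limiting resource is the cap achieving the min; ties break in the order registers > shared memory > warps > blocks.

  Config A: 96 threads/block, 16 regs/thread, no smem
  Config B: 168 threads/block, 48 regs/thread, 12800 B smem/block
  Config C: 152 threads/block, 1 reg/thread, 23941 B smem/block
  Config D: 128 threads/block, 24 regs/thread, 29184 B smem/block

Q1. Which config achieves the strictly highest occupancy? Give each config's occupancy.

occupancies: A 15/16, B 63/64, C 57/64, D 3/4

Answer: B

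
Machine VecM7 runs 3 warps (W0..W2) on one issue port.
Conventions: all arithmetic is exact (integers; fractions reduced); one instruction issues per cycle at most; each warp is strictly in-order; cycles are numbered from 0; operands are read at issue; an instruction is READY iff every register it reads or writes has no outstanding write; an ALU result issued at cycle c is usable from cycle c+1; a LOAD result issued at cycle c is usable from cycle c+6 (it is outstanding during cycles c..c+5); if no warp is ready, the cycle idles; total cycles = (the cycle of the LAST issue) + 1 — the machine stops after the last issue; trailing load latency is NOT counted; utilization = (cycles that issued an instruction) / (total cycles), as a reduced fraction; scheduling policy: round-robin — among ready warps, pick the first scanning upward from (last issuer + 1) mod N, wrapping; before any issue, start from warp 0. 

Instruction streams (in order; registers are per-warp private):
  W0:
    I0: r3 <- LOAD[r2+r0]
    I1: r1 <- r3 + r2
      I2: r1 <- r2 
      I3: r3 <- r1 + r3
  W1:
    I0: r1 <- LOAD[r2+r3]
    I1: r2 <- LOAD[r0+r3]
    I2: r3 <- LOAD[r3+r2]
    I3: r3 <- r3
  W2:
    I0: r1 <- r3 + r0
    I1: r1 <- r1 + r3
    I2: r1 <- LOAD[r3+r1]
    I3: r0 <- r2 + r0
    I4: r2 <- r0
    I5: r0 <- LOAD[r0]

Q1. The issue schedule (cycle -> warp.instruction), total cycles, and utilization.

cycle 0: W0.I0
cycle 1: W1.I0
cycle 2: W2.I0
cycle 3: W1.I1
cycle 4: W2.I1
cycle 5: W2.I2
cycle 6: W0.I1
cycle 7: W2.I3
cycle 8: W0.I2
cycle 9: W1.I2
cycle 10: W2.I4
cycle 11: W0.I3
cycle 12: W2.I5
cycle 13: idle
cycle 14: idle
cycle 15: W1.I3

Answer: 16 cycles, utilization 7/8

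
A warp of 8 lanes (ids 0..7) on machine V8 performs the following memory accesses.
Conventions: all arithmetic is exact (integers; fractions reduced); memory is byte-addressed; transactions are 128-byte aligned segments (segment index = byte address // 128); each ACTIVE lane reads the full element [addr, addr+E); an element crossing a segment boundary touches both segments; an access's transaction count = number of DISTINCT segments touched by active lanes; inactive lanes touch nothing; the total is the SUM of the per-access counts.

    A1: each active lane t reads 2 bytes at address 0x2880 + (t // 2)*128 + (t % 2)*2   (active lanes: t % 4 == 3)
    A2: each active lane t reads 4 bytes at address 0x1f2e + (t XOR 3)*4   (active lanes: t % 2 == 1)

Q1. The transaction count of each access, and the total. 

A1: 2 transactions
A2: 1 transaction

Answer: 2,1; total 3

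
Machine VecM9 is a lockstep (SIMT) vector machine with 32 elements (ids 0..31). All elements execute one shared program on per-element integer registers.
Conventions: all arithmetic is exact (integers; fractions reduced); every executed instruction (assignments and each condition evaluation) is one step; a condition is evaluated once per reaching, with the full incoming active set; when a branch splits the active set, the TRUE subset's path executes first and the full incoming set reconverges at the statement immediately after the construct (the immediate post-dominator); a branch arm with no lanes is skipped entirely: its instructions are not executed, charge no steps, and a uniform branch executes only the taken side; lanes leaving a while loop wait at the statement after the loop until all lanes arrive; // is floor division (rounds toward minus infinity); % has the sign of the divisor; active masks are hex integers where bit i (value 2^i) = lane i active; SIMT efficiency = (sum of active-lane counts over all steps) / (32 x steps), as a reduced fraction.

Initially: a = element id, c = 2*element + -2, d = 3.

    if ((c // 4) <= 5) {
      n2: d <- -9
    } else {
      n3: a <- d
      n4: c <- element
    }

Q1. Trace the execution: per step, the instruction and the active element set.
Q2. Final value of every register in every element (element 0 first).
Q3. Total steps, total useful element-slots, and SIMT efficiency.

step 0: eval ((c // 4) <= 5)         0xffffffff
step 1: d <- -9                      0x00001fff
step 2: a <- d                       0xffffe000
step 3: c <- element                 0xffffe000

Answer: 4 steps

a: 0,1,2,3,4,5,6,7,8,9,10,11,12,3,3,3,3,3,3,3,3,3,3,3,3,3,3,3,3,3,3,3
c: -2,0,2,4,6,8,10,12,14,16,18,20,22,13,14,15,16,17,18,19,20,21,22,23,24,25,26,27,28,29,30,31
d: -9,-9,-9,-9,-9,-9,-9,-9,-9,-9,-9,-9,-9,3,3,3,3,3,3,3,3,3,3,3,3,3,3,3,3,3,3,3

steps = 4; useful = 83; efficiency = 83/128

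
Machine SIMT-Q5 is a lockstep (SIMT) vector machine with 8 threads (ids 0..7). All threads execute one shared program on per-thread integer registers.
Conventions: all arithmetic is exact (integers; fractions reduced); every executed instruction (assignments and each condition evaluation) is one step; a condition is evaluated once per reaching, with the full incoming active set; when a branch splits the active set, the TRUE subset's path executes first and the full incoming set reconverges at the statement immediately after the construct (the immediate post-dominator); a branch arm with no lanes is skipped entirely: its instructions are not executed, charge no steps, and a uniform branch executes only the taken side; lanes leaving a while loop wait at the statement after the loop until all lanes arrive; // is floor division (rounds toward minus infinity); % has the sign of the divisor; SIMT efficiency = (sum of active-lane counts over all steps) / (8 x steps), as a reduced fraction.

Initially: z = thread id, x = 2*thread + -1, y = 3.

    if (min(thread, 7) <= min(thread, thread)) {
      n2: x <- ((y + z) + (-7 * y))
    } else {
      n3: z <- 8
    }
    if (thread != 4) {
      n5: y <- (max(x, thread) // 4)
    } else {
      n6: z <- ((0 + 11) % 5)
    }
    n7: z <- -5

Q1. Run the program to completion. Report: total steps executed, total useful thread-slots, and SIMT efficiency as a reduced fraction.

Answer: 6 steps, 40 useful, 5/6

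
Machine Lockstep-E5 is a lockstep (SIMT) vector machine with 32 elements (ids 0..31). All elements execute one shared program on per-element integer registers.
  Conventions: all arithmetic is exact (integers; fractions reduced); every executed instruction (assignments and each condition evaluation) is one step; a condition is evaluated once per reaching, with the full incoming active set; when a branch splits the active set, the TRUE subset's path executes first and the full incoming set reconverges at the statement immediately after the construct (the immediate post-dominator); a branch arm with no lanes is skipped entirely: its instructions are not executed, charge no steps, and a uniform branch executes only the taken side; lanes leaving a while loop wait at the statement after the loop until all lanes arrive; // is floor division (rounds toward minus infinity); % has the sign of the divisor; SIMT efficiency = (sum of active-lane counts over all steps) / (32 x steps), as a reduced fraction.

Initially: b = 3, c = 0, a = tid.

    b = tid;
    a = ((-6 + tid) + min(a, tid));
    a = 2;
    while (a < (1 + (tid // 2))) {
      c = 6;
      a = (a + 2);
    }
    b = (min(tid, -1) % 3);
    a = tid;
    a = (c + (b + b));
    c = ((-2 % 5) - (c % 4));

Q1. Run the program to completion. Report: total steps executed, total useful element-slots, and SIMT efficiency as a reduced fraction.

Answer: 29 steps, 592 useful, 37/58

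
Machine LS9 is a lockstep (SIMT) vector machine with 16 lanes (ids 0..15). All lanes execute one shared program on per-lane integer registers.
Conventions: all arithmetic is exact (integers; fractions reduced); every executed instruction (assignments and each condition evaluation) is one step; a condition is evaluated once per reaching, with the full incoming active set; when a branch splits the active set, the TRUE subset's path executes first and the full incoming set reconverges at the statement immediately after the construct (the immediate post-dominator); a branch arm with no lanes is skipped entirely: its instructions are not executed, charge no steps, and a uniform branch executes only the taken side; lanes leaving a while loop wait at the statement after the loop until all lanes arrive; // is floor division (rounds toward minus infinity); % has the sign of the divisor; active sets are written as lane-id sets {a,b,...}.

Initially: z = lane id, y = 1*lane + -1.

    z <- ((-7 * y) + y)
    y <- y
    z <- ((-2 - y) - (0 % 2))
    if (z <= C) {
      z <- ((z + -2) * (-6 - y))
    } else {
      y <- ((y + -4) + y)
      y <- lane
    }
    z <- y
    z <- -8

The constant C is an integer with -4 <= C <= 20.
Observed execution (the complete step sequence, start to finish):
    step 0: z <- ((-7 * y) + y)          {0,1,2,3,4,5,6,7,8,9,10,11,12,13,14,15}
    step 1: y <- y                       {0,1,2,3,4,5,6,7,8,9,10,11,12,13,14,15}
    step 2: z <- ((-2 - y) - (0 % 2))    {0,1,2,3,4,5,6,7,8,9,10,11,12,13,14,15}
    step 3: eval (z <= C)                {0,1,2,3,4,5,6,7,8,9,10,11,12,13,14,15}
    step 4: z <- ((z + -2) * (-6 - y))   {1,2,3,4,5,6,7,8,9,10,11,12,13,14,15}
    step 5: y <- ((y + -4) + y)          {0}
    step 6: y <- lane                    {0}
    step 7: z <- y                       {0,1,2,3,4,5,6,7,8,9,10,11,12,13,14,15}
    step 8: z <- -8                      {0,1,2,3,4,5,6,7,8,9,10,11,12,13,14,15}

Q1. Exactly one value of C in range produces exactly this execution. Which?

Answer: C = -2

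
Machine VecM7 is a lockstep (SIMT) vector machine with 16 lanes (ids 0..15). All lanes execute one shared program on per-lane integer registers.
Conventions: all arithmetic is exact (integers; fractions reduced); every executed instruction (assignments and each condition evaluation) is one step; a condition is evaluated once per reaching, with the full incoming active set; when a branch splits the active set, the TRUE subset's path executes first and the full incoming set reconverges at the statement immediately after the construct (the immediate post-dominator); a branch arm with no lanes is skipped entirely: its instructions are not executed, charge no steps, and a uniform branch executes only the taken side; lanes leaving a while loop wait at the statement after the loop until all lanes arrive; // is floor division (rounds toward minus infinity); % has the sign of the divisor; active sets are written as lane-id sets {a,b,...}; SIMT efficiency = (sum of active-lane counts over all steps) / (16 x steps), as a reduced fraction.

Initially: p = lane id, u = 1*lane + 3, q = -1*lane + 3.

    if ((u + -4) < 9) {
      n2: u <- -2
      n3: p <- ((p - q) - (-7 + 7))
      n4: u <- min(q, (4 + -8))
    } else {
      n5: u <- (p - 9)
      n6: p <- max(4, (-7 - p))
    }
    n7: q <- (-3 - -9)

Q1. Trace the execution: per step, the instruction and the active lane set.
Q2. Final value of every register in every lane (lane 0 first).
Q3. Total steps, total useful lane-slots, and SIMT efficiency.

step 0: eval ((u + -4) < 9)          {0,1,2,3,4,5,6,7,8,9,10,11,12,13,14,15}
step 1: u <- -2                      {0,1,2,3,4,5,6,7,8,9}
step 2: p <- ((p - q) - (-7 + 7))    {0,1,2,3,4,5,6,7,8,9}
step 3: u <- min(q, (4 + -8))        {0,1,2,3,4,5,6,7,8,9}
step 4: u <- (p - 9)                 {10,11,12,13,14,15}
step 5: p <- max(4, (-7 - p))        {10,11,12,13,14,15}
step 6: q <- (-3 - -9)               {0,1,2,3,4,5,6,7,8,9,10,11,12,13,14,15}

Answer: 7 steps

p: -3,-1,1,3,5,7,9,11,13,15,4,4,4,4,4,4
u: -4,-4,-4,-4,-4,-4,-4,-4,-5,-6,1,2,3,4,5,6
q: 6,6,6,6,6,6,6,6,6,6,6,6,6,6,6,6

steps = 7; useful = 74; efficiency = 74/112 = 37/56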